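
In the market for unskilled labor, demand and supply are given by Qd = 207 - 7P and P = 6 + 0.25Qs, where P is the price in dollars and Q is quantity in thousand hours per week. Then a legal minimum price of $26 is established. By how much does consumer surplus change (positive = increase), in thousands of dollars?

-212.5

Rearranging supply gives Qs = 4P - 24. Setting quantity demanded equal to quantity supplied, 207 - 7P = 4P - 24, gives P* = 21 and Q* = 60.
Because the floor (26) lies above the market-clearing price, it is binding.
At P = 26: Qd = 207 - 7·26 = 25 and Qs = 4·26 - 24 = 80.
Consumer surplus without the control is ½ · (207/7 - 21) · 60 = 1800/7.
With the floor, consumers buy 25 units at 26, so CS = ½ · (207/7 - 26) · 25 = 625/14.
Change in consumer surplus = 625/14 - 1800/7 = -212.5.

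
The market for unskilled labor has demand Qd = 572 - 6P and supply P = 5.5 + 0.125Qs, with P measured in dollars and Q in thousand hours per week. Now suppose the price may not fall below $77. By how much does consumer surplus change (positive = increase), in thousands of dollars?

-6897

Rearranging supply gives Qs = 8P - 44. In a free market, 572 - 6P = 8P - 44 gives the equilibrium P* = 44, Q* = 308.
Because the floor (77) lies above the market-clearing price, it is binding.
At P = 77: Qd = 572 - 6·77 = 110 and Qs = 8·77 - 44 = 572.
Consumer surplus without the control is ½ · (286/3 - 44) · 308 = 23716/3.
With the floor, consumers buy 110 units at 77, so CS = ½ · (286/3 - 77) · 110 = 3025/3.
Change in consumer surplus = 3025/3 - 23716/3 = -6897.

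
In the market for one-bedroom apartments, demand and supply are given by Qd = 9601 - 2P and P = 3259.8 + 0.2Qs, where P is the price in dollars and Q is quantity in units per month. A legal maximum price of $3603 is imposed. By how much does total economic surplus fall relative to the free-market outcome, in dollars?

82328.75

Rearranging supply gives Qs = 5P - 16299. Without the control the market clears where 9601 - 2P = 5P - 16299, i.e. P* = 3700 and Q* = 2201.
The ceiling of 3603 is below the equilibrium price 3700, so it binds.
At P = 3603: Qd = 9601 - 2·3603 = 2395 and Qs = 5·3603 - 16299 = 1716.
Quantity traded falls to 1716. At Q = 1716 the demand price is (9601 - 1716)/2 = 3942.5 and the supply price is (16299 + 1716)/5 = 3603.
Deadweight loss = ½ · (3942.5 - 3603) · (2201 - 1716) = ½ · 339.5 · 485 = 82328.75.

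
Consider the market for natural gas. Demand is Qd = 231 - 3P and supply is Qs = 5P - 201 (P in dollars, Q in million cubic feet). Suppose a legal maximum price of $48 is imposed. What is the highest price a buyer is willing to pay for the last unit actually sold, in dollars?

64

Setting quantity demanded equal to quantity supplied, 231 - 3P = 5P - 201, gives P* = 54 and Q* = 69.
Because the ceiling (48) lies below the market-clearing price, it is binding.
At P = 48: Qd = 231 - 3·48 = 87 and Qs = 5·48 - 201 = 39.
Only 39 units reach the market. On the demand curve, the marginal buyer's willingness to pay at Q = 39 is (231 - 39)/3 = 64.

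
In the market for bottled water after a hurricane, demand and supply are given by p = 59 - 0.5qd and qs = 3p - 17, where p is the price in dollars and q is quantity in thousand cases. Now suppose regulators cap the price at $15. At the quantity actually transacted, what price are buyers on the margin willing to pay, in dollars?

45

Rearranging demand gives qd = 118 - 2p. Setting quantity demanded equal to quantity supplied, 118 - 2p = 3p - 17, gives p* = 27 and q* = 64.
Since 15 < 27, the ceiling is binding.
At p = 15: qd = 118 - 2·15 = 88 and qs = 3·15 - 17 = 28.
Only 28 units reach the market. On the demand curve, the marginal buyer's willingness to pay at q = 28 is (118 - 28)/2 = 45.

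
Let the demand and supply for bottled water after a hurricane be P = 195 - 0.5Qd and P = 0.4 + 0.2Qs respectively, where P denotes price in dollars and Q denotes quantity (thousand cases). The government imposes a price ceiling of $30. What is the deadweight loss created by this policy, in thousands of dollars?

5915

Rearranging demand gives Qd = 390 - 2P; rearranging supply gives Qs = 5P - 2. Equilibrium: 390 - 2P = 5P - 2, so 392 = 7P and P* = 56, Q* = 278.
The ceiling of 30 is below the equilibrium price 56, so it binds.
At P = 30: Qd = 390 - 2·30 = 330 and Qs = 5·30 - 2 = 148.
Quantity traded falls to 148. At Q = 148 the demand price is (390 - 148)/2 = 121 and the supply price is (2 + 148)/5 = 30.
Deadweight loss = ½ · (121 - 30) · (278 - 148) = ½ · 91 · 130 = 5915.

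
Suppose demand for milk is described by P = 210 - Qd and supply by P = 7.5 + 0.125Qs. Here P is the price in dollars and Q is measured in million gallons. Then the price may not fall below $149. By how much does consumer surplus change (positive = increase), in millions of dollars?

Rearranging demand gives Qd = 210 - P; rearranging supply gives Qs = 8P - 60. Equilibrium: 210 - P = 8P - 60, so 270 = 9P and P* = 30, Q* = 180.
Since 149 > 30, the floor is binding.
At P = 149: Qd = 210 - 149 = 61 and Qs = 8·149 - 60 = 1132.
Consumer surplus without the control is ½ · (210 - 30) · 180 = 16200.
With the floor, consumers buy 61 units at 149, so CS = ½ · (210 - 149) · 61 = 1860.5.
Change in consumer surplus = 1860.5 - 16200 = -14339.5.

-14339.5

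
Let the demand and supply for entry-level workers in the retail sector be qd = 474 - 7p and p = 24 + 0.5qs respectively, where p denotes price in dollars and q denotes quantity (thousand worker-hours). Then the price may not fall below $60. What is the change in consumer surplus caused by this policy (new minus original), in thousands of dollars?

Rearranging supply gives qs = 2p - 48. Setting quantity demanded equal to quantity supplied, 474 - 7p = 2p - 48, gives p* = 58 and q* = 68.
Because the floor (60) lies above the market-clearing price, it is binding.
At p = 60: qd = 474 - 7·60 = 54 and qs = 2·60 - 48 = 72.
Consumer surplus without the control is ½ · (474/7 - 58) · 68 = 2312/7.
With the floor, consumers buy 54 units at 60, so CS = ½ · (474/7 - 60) · 54 = 1458/7.
Change in consumer surplus = 1458/7 - 2312/7 = -122.

-122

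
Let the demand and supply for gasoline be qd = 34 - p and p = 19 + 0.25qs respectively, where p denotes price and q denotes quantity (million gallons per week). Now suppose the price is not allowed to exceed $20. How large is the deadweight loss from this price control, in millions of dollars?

40

Rearranging supply gives qs = 4p - 76. Without the control the market clears where 34 - p = 4p - 76, i.e. p* = 22 and q* = 12.
Since 20 < 22, the ceiling is binding.
At p = 20: qd = 34 - 20 = 14 and qs = 4·20 - 76 = 4.
Quantity traded falls to 4. At q = 4 the demand price is 34 - 4 = 30 and the supply price is (76 + 4)/4 = 20.
Deadweight loss = ½ · (30 - 20) · (12 - 4) = ½ · 10 · 8 = 40.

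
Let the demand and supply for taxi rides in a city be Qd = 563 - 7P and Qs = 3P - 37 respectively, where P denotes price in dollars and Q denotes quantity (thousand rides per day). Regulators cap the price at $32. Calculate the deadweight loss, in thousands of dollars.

Setting quantity demanded equal to quantity supplied, 563 - 7P = 3P - 37, gives P* = 60 and Q* = 143.
Since 32 < 60, the ceiling is binding.
At P = 32: Qd = 563 - 7·32 = 339 and Qs = 3·32 - 37 = 59.
Quantity traded falls to 59. At Q = 59 the demand price is (563 - 59)/7 = 72 and the supply price is (37 + 59)/3 = 32.
Deadweight loss = ½ · (72 - 32) · (143 - 59) = ½ · 40 · 84 = 1680.

1680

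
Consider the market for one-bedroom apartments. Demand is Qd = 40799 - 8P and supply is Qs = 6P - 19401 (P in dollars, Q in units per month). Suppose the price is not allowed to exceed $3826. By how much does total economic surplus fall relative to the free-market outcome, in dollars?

1179549

Equilibrium: 40799 - 8P = 6P - 19401, so 60200 = 14P and P* = 4300, Q* = 6399.
Because the ceiling (3826) lies below the market-clearing price, it is binding.
At P = 3826: Qd = 40799 - 8·3826 = 10191 and Qs = 6·3826 - 19401 = 3555.
Quantity traded falls to 3555. At Q = 3555 the demand price is (40799 - 3555)/8 = 4655.5 and the supply price is (19401 + 3555)/6 = 3826.
Deadweight loss = ½ · (4655.5 - 3826) · (6399 - 3555) = ½ · 829.5 · 2844 = 1179549.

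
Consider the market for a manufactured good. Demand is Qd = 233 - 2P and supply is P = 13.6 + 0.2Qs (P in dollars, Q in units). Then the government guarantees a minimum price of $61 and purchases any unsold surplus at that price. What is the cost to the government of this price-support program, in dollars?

Rearranging supply gives Qs = 5P - 68. Without the control the market clears where 233 - 2P = 5P - 68, i.e. P* = 43 and Q* = 147.
Because the floor (61) lies above the market-clearing price, it is binding.
At P = 61: Qd = 233 - 2·61 = 111 and Qs = 5·61 - 68 = 237.
Surplus = Qs - Qd = 126.
Government expenditure = surplus × support price = 126 × 61 = 7686.

7686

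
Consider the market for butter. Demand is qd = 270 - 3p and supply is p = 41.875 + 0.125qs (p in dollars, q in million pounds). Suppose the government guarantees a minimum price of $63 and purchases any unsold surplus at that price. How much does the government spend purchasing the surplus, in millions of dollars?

5544

Rearranging supply gives qs = 8p - 335. Setting quantity demanded equal to quantity supplied, 270 - 3p = 8p - 335, gives p* = 55 and q* = 105.
Because the floor (63) lies above the market-clearing price, it is binding.
At p = 63: qd = 270 - 3·63 = 81 and qs = 8·63 - 335 = 169.
Surplus = qs - qd = 88.
Government expenditure = surplus × support price = 88 × 63 = 5544.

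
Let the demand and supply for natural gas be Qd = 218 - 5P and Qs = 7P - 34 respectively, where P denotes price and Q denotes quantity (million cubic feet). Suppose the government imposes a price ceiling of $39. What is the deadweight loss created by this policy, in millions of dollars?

0

In a free market, 218 - 5P = 7P - 34 gives the equilibrium P* = 21, Q* = 113.
Since 39 is above P* = 21, the ceiling does not bind and the free-market outcome prevails.
Since the control does not bind, no trades are prevented and deadweight loss is zero.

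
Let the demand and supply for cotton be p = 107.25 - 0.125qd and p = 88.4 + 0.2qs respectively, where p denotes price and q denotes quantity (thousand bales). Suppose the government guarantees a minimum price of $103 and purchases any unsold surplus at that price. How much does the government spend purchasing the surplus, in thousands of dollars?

Rearranging demand gives qd = 858 - 8p; rearranging supply gives qs = 5p - 442. In a free market, 858 - 8p = 5p - 442 gives the equilibrium p* = 100, q* = 58.
Because the floor (103) lies above the market-clearing price, it is binding.
At p = 103: qd = 858 - 8·103 = 34 and qs = 5·103 - 442 = 73.
Surplus = qs - qd = 39.
Government expenditure = surplus × support price = 39 × 103 = 4017.

4017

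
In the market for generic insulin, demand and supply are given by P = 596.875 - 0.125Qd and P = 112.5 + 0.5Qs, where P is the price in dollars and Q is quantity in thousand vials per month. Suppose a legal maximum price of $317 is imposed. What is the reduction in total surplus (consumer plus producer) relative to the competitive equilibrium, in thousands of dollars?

Rearranging demand gives Qd = 4775 - 8P; rearranging supply gives Qs = 2P - 225. Equilibrium: 4775 - 8P = 2P - 225, so 5000 = 10P and P* = 500, Q* = 775.
Because the ceiling (317) lies below the market-clearing price, it is binding.
At P = 317: Qd = 4775 - 8·317 = 2239 and Qs = 2·317 - 225 = 409.
Quantity traded falls to 409. At Q = 409 the demand price is (4775 - 409)/8 = 545.75 and the supply price is (225 + 409)/2 = 317.
Deadweight loss = ½ · (545.75 - 317) · (775 - 409) = ½ · 228.75 · 366 = 41861.25.

41861.25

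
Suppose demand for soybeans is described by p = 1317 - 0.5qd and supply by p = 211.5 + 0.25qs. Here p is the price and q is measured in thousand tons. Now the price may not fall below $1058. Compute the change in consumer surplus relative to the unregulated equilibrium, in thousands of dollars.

-476088

Rearranging demand gives qd = 2634 - 2p; rearranging supply gives qs = 4p - 846. Setting quantity demanded equal to quantity supplied, 2634 - 2p = 4p - 846, gives p* = 580 and q* = 1474.
Because the floor (1058) lies above the market-clearing price, it is binding.
At p = 1058: qd = 2634 - 2·1058 = 518 and qs = 4·1058 - 846 = 3386.
Consumer surplus without the control is ½ · (1317 - 580) · 1474 = 543169.
With the floor, consumers buy 518 units at 1058, so CS = ½ · (1317 - 1058) · 518 = 67081.
Change in consumer surplus = 67081 - 543169 = -476088.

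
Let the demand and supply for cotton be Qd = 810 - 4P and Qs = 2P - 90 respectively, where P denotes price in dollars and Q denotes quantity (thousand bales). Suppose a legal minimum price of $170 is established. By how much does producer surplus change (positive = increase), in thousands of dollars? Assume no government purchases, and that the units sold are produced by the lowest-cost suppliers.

1000

Setting quantity demanded equal to quantity supplied, 810 - 4P = 2P - 90, gives P* = 150 and Q* = 210.
Because the floor (170) lies above the market-clearing price, it is binding.
At P = 170: Qd = 810 - 4·170 = 130 and Qs = 2·170 - 90 = 250.
Producer surplus without the control is ½ · (150 - 45) · 210 = 11025.
With the floor, 130 units are sold at 170. The supply price at Q = 130 is 110, so PS = ½ · [(170 - 45) + (170 - 110)] · 130 = 12025.
Change in producer surplus = 12025 - 11025 = 1000.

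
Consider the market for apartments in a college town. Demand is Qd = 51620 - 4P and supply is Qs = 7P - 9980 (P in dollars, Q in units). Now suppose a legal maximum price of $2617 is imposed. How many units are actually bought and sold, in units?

Equilibrium: 51620 - 4P = 7P - 9980, so 61600 = 11P and P* = 5600, Q* = 29220.
Because the ceiling (2617) lies below the market-clearing price, it is binding.
At P = 2617: Qd = 51620 - 4·2617 = 41152 and Qs = 7·2617 - 9980 = 8339.
The quantity actually transacted is the short side, supply: 8339.

8339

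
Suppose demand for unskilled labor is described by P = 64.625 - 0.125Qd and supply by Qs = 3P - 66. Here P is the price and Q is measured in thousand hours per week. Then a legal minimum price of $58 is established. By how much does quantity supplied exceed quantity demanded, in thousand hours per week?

Rearranging demand gives Qd = 517 - 8P. Setting quantity demanded equal to quantity supplied, 517 - 8P = 3P - 66, gives P* = 53 and Q* = 93.
Since 58 > 53, the floor is binding.
At P = 58: Qd = 517 - 8·58 = 53 and Qs = 3·58 - 66 = 108.
Surplus = Qs - Qd = 108 - 53 = 55.

55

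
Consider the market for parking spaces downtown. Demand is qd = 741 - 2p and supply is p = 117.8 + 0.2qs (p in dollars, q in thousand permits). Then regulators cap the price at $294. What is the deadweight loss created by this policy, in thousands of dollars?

0

Rearranging supply gives qs = 5p - 589. Without the control the market clears where 741 - 2p = 5p - 589, i.e. p* = 190 and q* = 361.
Since 294 is above p* = 190, the ceiling does not bind and the free-market outcome prevails.
Since the control does not bind, no trades are prevented and deadweight loss is zero.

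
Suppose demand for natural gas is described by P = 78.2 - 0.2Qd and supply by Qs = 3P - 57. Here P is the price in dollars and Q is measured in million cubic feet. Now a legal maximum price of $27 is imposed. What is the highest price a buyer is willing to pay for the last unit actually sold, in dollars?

Rearranging demand gives Qd = 391 - 5P. Setting quantity demanded equal to quantity supplied, 391 - 5P = 3P - 57, gives P* = 56 and Q* = 111.
Because the ceiling (27) lies below the market-clearing price, it is binding.
At P = 27: Qd = 391 - 5·27 = 256 and Qs = 3·27 - 57 = 24.
Only 24 units reach the market. On the demand curve, the marginal buyer's willingness to pay at Q = 24 is (391 - 24)/5 = 73.4.

73.4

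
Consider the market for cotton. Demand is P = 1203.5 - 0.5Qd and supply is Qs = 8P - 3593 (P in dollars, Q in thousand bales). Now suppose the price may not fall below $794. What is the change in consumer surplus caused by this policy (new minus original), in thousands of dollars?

-196522

Rearranging demand gives Qd = 2407 - 2P. Equilibrium: 2407 - 2P = 8P - 3593, so 6000 = 10P and P* = 600, Q* = 1207.
The floor of 794 is above the equilibrium price 600, so it binds.
At P = 794: Qd = 2407 - 2·794 = 819 and Qs = 8·794 - 3593 = 2759.
Consumer surplus without the control is ½ · (1203.5 - 600) · 1207 = 364212.25.
With the floor, consumers buy 819 units at 794, so CS = ½ · (1203.5 - 794) · 819 = 167690.25.
Change in consumer surplus = 167690.25 - 364212.25 = -196522.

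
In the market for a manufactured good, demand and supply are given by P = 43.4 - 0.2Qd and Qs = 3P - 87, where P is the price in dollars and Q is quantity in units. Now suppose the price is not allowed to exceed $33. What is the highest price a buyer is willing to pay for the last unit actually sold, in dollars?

Rearranging demand gives Qd = 217 - 5P. Setting quantity demanded equal to quantity supplied, 217 - 5P = 3P - 87, gives P* = 38 and Q* = 27.
Since 33 < 38, the ceiling is binding.
At P = 33: Qd = 217 - 5·33 = 52 and Qs = 3·33 - 87 = 12.
Only 12 units reach the market. On the demand curve, the marginal buyer's willingness to pay at Q = 12 is (217 - 12)/5 = 41.

41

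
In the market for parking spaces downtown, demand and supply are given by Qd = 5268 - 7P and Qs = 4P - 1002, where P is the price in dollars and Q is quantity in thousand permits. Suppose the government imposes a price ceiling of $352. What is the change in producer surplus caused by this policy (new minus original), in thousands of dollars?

In a free market, 5268 - 7P = 4P - 1002 gives the equilibrium P* = 570, Q* = 1278.
Since 352 < 570, the ceiling is binding.
At P = 352: Qd = 5268 - 7·352 = 2804 and Qs = 4·352 - 1002 = 406.
Producer surplus without the control is ½ · (570 - 250.5) · 1278 = 204160.5.
With the ceiling, producers sell 406 units at 352, so PS = ½ · (352 - 250.5) · 406 = 20604.5.
Change in producer surplus = 20604.5 - 204160.5 = -183556.

-183556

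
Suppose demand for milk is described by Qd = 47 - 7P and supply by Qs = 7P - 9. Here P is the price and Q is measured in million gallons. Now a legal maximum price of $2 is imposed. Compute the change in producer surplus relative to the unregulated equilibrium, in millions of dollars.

-24

Without the control the market clears where 47 - 7P = 7P - 9, i.e. P* = 4 and Q* = 19.
The ceiling of 2 is below the equilibrium price 4, so it binds.
At P = 2: Qd = 47 - 7·2 = 33 and Qs = 7·2 - 9 = 5.
Producer surplus without the control is ½ · (4 - 9/7) · 19 = 361/14.
With the ceiling, producers sell 5 units at 2, so PS = ½ · (2 - 9/7) · 5 = 25/14.
Change in producer surplus = 25/14 - 361/14 = -24.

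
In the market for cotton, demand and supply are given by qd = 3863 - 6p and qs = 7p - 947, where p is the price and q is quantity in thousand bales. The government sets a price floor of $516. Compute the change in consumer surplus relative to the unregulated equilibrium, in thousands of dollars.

-175930

In a free market, 3863 - 6p = 7p - 947 gives the equilibrium p* = 370, q* = 1643.
The floor of 516 is above the equilibrium price 370, so it binds.
At p = 516: qd = 3863 - 6·516 = 767 and qs = 7·516 - 947 = 2665.
Consumer surplus without the control is ½ · (3863/6 - 370) · 1643 = 2699449/12.
With the floor, consumers buy 767 units at 516, so CS = ½ · (3863/6 - 516) · 767 = 588289/12.
Change in consumer surplus = 588289/12 - 2699449/12 = -175930.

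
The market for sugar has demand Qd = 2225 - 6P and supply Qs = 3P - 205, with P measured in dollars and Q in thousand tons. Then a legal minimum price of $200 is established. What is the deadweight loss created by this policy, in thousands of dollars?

In a free market, 2225 - 6P = 3P - 205 gives the equilibrium P* = 270, Q* = 605.
Since 200 is below P* = 270, the floor does not bind and the free-market outcome prevails.
Since the control does not bind, no trades are prevented and deadweight loss is zero.

0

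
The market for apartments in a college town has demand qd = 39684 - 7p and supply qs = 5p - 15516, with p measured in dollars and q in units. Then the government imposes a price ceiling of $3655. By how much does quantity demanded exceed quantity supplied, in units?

11340

In a free market, 39684 - 7p = 5p - 15516 gives the equilibrium p* = 4600, q* = 7484.
Since 3655 < 4600, the ceiling is binding.
At p = 3655: qd = 39684 - 7·3655 = 14099 and qs = 5·3655 - 15516 = 2759.
Shortage = qd - qs = 14099 - 2759 = 11340.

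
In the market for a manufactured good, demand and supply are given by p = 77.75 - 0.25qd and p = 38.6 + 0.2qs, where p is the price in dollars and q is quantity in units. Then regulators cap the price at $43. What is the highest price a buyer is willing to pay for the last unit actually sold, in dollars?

72.25

Rearranging demand gives qd = 311 - 4p; rearranging supply gives qs = 5p - 193. Equilibrium: 311 - 4p = 5p - 193, so 504 = 9p and p* = 56, q* = 87.
Since 43 < 56, the ceiling is binding.
At p = 43: qd = 311 - 4·43 = 139 and qs = 5·43 - 193 = 22.
Only 22 units reach the market. On the demand curve, the marginal buyer's willingness to pay at q = 22 is (311 - 22)/4 = 72.25.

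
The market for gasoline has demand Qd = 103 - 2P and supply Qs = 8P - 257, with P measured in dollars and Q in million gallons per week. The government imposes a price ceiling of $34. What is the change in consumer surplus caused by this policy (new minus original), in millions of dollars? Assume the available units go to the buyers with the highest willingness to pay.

-34

Setting quantity demanded equal to quantity supplied, 103 - 2P = 8P - 257, gives P* = 36 and Q* = 31.
Since 34 < 36, the ceiling is binding.
At P = 34: Qd = 103 - 2·34 = 35 and Qs = 8·34 - 257 = 15.
Consumer surplus without the control is ½ · (51.5 - 36) · 31 = 240.25.
With the ceiling, 15 units are sold at 34 (assume they go to the highest-value buyers). The demand price at Q = 15 is 44, so CS = ½ · [(51.5 - 34) + (44 - 34)] · 15 = 206.25.
Change in consumer surplus = 206.25 - 240.25 = -34.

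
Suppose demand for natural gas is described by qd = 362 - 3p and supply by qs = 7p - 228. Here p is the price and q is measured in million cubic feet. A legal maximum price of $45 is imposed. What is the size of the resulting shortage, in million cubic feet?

Setting quantity demanded equal to quantity supplied, 362 - 3p = 7p - 228, gives p* = 59 and q* = 185.
The ceiling of 45 is below the equilibrium price 59, so it binds.
At p = 45: qd = 362 - 3·45 = 227 and qs = 7·45 - 228 = 87.
Shortage = qd - qs = 227 - 87 = 140.

140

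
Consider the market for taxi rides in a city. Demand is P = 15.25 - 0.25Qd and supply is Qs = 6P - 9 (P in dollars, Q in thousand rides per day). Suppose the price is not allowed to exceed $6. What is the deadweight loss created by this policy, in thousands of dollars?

Rearranging demand gives Qd = 61 - 4P. Without the control the market clears where 61 - 4P = 6P - 9, i.e. P* = 7 and Q* = 33.
Since 6 < 7, the ceiling is binding.
At P = 6: Qd = 61 - 4·6 = 37 and Qs = 6·6 - 9 = 27.
Quantity traded falls to 27. At Q = 27 the demand price is (61 - 27)/4 = 8.5 and the supply price is (9 + 27)/6 = 6.
Deadweight loss = ½ · (8.5 - 6) · (33 - 27) = ½ · 2.5 · 6 = 7.5.

7.5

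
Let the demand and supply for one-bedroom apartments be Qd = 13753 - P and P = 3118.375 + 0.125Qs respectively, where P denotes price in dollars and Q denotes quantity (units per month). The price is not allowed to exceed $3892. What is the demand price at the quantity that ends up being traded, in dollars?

Rearranging supply gives Qs = 8P - 24947. Setting quantity demanded equal to quantity supplied, 13753 - P = 8P - 24947, gives P* = 4300 and Q* = 9453.
Since 3892 < 4300, the ceiling is binding.
At P = 3892: Qd = 13753 - 3892 = 9861 and Qs = 8·3892 - 24947 = 6189.
Only 6189 units reach the market. On the demand curve, the marginal buyer's willingness to pay at Q = 6189 is (13753 - 6189) = 7564.

7564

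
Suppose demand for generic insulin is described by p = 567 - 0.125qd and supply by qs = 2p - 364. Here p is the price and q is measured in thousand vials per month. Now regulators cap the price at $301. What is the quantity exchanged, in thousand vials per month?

Rearranging demand gives qd = 4536 - 8p. In a free market, 4536 - 8p = 2p - 364 gives the equilibrium p* = 490, q* = 616.
Since 301 < 490, the ceiling is binding.
At p = 301: qd = 4536 - 8·301 = 2128 and qs = 2·301 - 364 = 238.
The quantity actually transacted is the short side, supply: 238.

238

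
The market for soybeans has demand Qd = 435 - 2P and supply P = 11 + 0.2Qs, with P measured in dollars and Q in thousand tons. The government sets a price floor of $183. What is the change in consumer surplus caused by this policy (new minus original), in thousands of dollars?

Rearranging supply gives Qs = 5P - 55. Setting quantity demanded equal to quantity supplied, 435 - 2P = 5P - 55, gives P* = 70 and Q* = 295.
Since 183 > 70, the floor is binding.
At P = 183: Qd = 435 - 2·183 = 69 and Qs = 5·183 - 55 = 860.
Consumer surplus without the control is ½ · (217.5 - 70) · 295 = 21756.25.
With the floor, consumers buy 69 units at 183, so CS = ½ · (217.5 - 183) · 69 = 1190.25.
Change in consumer surplus = 1190.25 - 21756.25 = -20566.

-20566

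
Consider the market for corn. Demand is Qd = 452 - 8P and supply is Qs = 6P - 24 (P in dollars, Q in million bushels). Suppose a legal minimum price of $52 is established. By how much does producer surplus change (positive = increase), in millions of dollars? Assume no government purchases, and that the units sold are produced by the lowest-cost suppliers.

-1080

Equilibrium: 452 - 8P = 6P - 24, so 476 = 14P and P* = 34, Q* = 180.
The floor of 52 is above the equilibrium price 34, so it binds.
At P = 52: Qd = 452 - 8·52 = 36 and Qs = 6·52 - 24 = 288.
Producer surplus without the control is ½ · (34 - 4) · 180 = 2700.
With the floor, 36 units are sold at 52. The supply price at Q = 36 is 10, so PS = ½ · [(52 - 4) + (52 - 10)] · 36 = 1620.
Change in producer surplus = 1620 - 2700 = -1080.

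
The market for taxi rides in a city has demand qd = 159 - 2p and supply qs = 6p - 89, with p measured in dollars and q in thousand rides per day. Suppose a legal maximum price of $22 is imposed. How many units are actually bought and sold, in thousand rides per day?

In a free market, 159 - 2p = 6p - 89 gives the equilibrium p* = 31, q* = 97.
Because the ceiling (22) lies below the market-clearing price, it is binding.
At p = 22: qd = 159 - 2·22 = 115 and qs = 6·22 - 89 = 43.
The quantity actually transacted is the short side, supply: 43.

43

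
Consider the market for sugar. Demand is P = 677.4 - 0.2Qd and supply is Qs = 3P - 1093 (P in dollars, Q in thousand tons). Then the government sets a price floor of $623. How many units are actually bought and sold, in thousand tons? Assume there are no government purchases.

Rearranging demand gives Qd = 3387 - 5P. Without the control the market clears where 3387 - 5P = 3P - 1093, i.e. P* = 560 and Q* = 587.
Since 623 > 560, the floor is binding.
At P = 623: Qd = 3387 - 5·623 = 272 and Qs = 3·623 - 1093 = 776.
The quantity actually transacted is the short side, demand: 272.

272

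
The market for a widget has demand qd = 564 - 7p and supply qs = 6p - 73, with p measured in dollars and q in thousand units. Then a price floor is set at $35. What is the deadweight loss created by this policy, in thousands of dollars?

In a free market, 564 - 7p = 6p - 73 gives the equilibrium p* = 49, q* = 221.
Since 35 is below p* = 49, the floor does not bind and the free-market outcome prevails.
Since the control does not bind, no trades are prevented and deadweight loss is zero.

0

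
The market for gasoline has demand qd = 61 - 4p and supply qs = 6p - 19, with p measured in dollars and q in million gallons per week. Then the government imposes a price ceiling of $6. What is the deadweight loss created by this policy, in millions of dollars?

Setting quantity demanded equal to quantity supplied, 61 - 4p = 6p - 19, gives p* = 8 and q* = 29.
Since 6 < 8, the ceiling is binding.
At p = 6: qd = 61 - 4·6 = 37 and qs = 6·6 - 19 = 17.
Quantity traded falls to 17. At q = 17 the demand price is (61 - 17)/4 = 11 and the supply price is (19 + 17)/6 = 6.
Deadweight loss = ½ · (11 - 6) · (29 - 17) = ½ · 5 · 12 = 30.

30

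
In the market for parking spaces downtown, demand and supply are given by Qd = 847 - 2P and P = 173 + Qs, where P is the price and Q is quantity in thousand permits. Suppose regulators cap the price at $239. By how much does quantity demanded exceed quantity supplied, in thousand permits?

303

Rearranging supply gives Qs = P - 173. In a free market, 847 - 2P = P - 173 gives the equilibrium P* = 340, Q* = 167.
Since 239 < 340, the ceiling is binding.
At P = 239: Qd = 847 - 2·239 = 369 and Qs = 239 - 173 = 66.
Shortage = Qd - Qs = 369 - 66 = 303.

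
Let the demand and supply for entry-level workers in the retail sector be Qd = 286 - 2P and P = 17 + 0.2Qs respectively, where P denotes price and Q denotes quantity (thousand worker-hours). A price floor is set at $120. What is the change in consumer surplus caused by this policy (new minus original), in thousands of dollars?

Rearranging supply gives Qs = 5P - 85. Setting quantity demanded equal to quantity supplied, 286 - 2P = 5P - 85, gives P* = 53 and Q* = 180.
Because the floor (120) lies above the market-clearing price, it is binding.
At P = 120: Qd = 286 - 2·120 = 46 and Qs = 5·120 - 85 = 515.
Consumer surplus without the control is ½ · (143 - 53) · 180 = 8100.
With the floor, consumers buy 46 units at 120, so CS = ½ · (143 - 120) · 46 = 529.
Change in consumer surplus = 529 - 8100 = -7571.

-7571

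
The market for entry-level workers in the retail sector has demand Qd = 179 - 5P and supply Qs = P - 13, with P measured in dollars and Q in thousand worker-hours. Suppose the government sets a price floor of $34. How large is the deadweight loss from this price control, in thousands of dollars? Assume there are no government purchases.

Setting quantity demanded equal to quantity supplied, 179 - 5P = P - 13, gives P* = 32 and Q* = 19.
Since 34 > 32, the floor is binding.
At P = 34: Qd = 179 - 5·34 = 9 and Qs = 34 - 13 = 21.
Quantity traded falls to 9. At Q = 9 the demand price is (179 - 9)/5 = 34 and the supply price is 13 + 9 = 22.
Deadweight loss = ½ · (34 - 22) · (19 - 9) = ½ · 12 · 10 = 60.

60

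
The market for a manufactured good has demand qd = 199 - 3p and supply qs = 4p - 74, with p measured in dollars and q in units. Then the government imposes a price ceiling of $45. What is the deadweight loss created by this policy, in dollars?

In a free market, 199 - 3p = 4p - 74 gives the equilibrium p* = 39, q* = 82.
The ceiling of 45 is above the equilibrium price 39, so it is not binding; the market clears at p* = 39, q* = 82.
Since the control does not bind, no trades are prevented and deadweight loss is zero.

0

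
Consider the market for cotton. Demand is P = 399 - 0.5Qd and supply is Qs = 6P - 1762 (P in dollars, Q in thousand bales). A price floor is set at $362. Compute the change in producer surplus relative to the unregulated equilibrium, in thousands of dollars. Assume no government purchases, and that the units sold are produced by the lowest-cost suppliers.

2520

Rearranging demand gives Qd = 798 - 2P. Setting quantity demanded equal to quantity supplied, 798 - 2P = 6P - 1762, gives P* = 320 and Q* = 158.
Since 362 > 320, the floor is binding.
At P = 362: Qd = 798 - 2·362 = 74 and Qs = 6·362 - 1762 = 410.
Producer surplus without the control is ½ · (320 - 881/3) · 158 = 6241/3.
With the floor, 74 units are sold at 362. The supply price at Q = 74 is 306, so PS = ½ · [(362 - 881/3) + (362 - 306)] · 74 = 13801/3.
Change in producer surplus = 13801/3 - 6241/3 = 2520.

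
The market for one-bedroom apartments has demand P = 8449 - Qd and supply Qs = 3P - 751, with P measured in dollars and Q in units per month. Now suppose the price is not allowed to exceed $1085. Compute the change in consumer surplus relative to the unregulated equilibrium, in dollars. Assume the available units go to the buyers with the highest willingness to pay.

Rearranging demand gives Qd = 8449 - P. Without the control the market clears where 8449 - P = 3P - 751, i.e. P* = 2300 and Q* = 6149.
Because the ceiling (1085) lies below the market-clearing price, it is binding.
At P = 1085: Qd = 8449 - 1085 = 7364 and Qs = 3·1085 - 751 = 2504.
Consumer surplus without the control is ½ · (8449 - 2300) · 6149 = 18905100.5.
With the ceiling, 2504 units are sold at 1085 (assume they go to the highest-value buyers). The demand price at Q = 2504 is 5945, so CS = ½ · [(8449 - 1085) + (5945 - 1085)] · 2504 = 15304448.
Change in consumer surplus = 15304448 - 18905100.5 = -3600652.5.

-3600652.5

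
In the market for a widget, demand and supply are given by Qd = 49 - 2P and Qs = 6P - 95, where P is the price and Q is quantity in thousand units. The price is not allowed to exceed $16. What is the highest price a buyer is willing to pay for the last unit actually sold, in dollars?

24

Setting quantity demanded equal to quantity supplied, 49 - 2P = 6P - 95, gives P* = 18 and Q* = 13.
Because the ceiling (16) lies below the market-clearing price, it is binding.
At P = 16: Qd = 49 - 2·16 = 17 and Qs = 6·16 - 95 = 1.
Only 1 units reach the market. On the demand curve, the marginal buyer's willingness to pay at Q = 1 is (49 - 1)/2 = 24.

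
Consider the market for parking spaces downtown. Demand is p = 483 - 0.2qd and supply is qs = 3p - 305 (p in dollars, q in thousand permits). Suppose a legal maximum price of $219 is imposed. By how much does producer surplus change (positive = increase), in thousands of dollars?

Rearranging demand gives qd = 2415 - 5p. Setting quantity demanded equal to quantity supplied, 2415 - 5p = 3p - 305, gives p* = 340 and q* = 715.
Because the ceiling (219) lies below the market-clearing price, it is binding.
At p = 219: qd = 2415 - 5·219 = 1320 and qs = 3·219 - 305 = 352.
Producer surplus without the control is ½ · (340 - 305/3) · 715 = 511225/6.
With the ceiling, producers sell 352 units at 219, so PS = ½ · (219 - 305/3) · 352 = 61952/3.
Change in producer surplus = 61952/3 - 511225/6 = -64553.5.

-64553.5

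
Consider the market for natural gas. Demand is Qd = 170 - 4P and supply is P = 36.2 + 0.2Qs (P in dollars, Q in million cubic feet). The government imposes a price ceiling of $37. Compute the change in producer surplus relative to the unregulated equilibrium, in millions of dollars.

-18

Rearranging supply gives Qs = 5P - 181. Equilibrium: 170 - 4P = 5P - 181, so 351 = 9P and P* = 39, Q* = 14.
Because the ceiling (37) lies below the market-clearing price, it is binding.
At P = 37: Qd = 170 - 4·37 = 22 and Qs = 5·37 - 181 = 4.
Producer surplus without the control is ½ · (39 - 36.2) · 14 = 19.6.
With the ceiling, producers sell 4 units at 37, so PS = ½ · (37 - 36.2) · 4 = 1.6.
Change in producer surplus = 1.6 - 19.6 = -18.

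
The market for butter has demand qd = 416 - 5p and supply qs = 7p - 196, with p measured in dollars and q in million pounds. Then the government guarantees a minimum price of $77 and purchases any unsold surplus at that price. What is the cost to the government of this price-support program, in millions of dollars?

In a free market, 416 - 5p = 7p - 196 gives the equilibrium p* = 51, q* = 161.
Because the floor (77) lies above the market-clearing price, it is binding.
At p = 77: qd = 416 - 5·77 = 31 and qs = 7·77 - 196 = 343.
Surplus = qs - qd = 312.
Government expenditure = surplus × support price = 312 × 77 = 24024.

24024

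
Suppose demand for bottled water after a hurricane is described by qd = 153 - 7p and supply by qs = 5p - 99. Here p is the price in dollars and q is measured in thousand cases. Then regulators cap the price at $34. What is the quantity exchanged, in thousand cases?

6

In a free market, 153 - 7p = 5p - 99 gives the equilibrium p* = 21, q* = 6.
Since 34 is above p* = 21, the ceiling does not bind and the free-market outcome prevails.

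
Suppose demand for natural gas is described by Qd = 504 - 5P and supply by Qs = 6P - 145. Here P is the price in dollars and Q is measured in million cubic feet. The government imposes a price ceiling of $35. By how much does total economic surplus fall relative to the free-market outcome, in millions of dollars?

Without the control the market clears where 504 - 5P = 6P - 145, i.e. P* = 59 and Q* = 209.
Because the ceiling (35) lies below the market-clearing price, it is binding.
At P = 35: Qd = 504 - 5·35 = 329 and Qs = 6·35 - 145 = 65.
Quantity traded falls to 65. At Q = 65 the demand price is (504 - 65)/5 = 87.8 and the supply price is (145 + 65)/6 = 35.
Deadweight loss = ½ · (87.8 - 35) · (209 - 65) = ½ · 52.8 · 144 = 3801.6.

3801.6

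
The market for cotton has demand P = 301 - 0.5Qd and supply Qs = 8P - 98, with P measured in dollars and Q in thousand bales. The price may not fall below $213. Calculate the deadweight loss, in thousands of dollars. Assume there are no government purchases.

25561.25

Rearranging demand gives Qd = 602 - 2P. In a free market, 602 - 2P = 8P - 98 gives the equilibrium P* = 70, Q* = 462.
Because the floor (213) lies above the market-clearing price, it is binding.
At P = 213: Qd = 602 - 2·213 = 176 and Qs = 8·213 - 98 = 1606.
Quantity traded falls to 176. At Q = 176 the demand price is (602 - 176)/2 = 213 and the supply price is (98 + 176)/8 = 34.25.
Deadweight loss = ½ · (213 - 34.25) · (462 - 176) = ½ · 178.75 · 286 = 25561.25.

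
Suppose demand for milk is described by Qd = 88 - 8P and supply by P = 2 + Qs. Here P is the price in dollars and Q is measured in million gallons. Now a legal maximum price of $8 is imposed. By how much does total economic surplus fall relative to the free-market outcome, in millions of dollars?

Rearranging supply gives Qs = P - 2. In a free market, 88 - 8P = P - 2 gives the equilibrium P* = 10, Q* = 8.
Because the ceiling (8) lies below the market-clearing price, it is binding.
At P = 8: Qd = 88 - 8·8 = 24 and Qs = 8 - 2 = 6.
Quantity traded falls to 6. At Q = 6 the demand price is (88 - 6)/8 = 10.25 and the supply price is 2 + 6 = 8.
Deadweight loss = ½ · (10.25 - 8) · (8 - 6) = ½ · 2.25 · 2 = 2.25.

2.25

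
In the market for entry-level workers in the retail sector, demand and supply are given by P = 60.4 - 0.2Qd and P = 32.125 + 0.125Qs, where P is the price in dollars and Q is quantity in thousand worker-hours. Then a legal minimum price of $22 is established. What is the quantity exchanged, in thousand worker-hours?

Rearranging demand gives Qd = 302 - 5P; rearranging supply gives Qs = 8P - 257. Without the control the market clears where 302 - 5P = 8P - 257, i.e. P* = 43 and Q* = 87.
The floor of 22 is below the equilibrium price 43, so it is not binding; the market clears at P* = 43, Q* = 87.

87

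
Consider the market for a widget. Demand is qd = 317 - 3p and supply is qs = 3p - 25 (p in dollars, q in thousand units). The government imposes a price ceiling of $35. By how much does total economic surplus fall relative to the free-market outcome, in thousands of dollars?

1452

In a free market, 317 - 3p = 3p - 25 gives the equilibrium p* = 57, q* = 146.
Because the ceiling (35) lies below the market-clearing price, it is binding.
At p = 35: qd = 317 - 3·35 = 212 and qs = 3·35 - 25 = 80.
Quantity traded falls to 80. At q = 80 the demand price is (317 - 80)/3 = 79 and the supply price is (25 + 80)/3 = 35.
Deadweight loss = ½ · (79 - 35) · (146 - 80) = ½ · 44 · 66 = 1452.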